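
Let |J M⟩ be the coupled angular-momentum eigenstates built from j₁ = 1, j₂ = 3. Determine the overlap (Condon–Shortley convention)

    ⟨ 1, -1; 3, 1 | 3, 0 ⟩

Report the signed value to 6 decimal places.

j₁+j₂−J=1  J+j₁−j₂=1  J−j₁+j₂=5  j₁+j₂+J+1=8
(j₁±m₁, j₂±m₂, J±M) = (0,2,4,2,3,3)
P² = 72
sum k=1..1:
  [1] −1/12 = -1/12
S = -1/12
C² = P²·S² = 1/2 ; C = -0.707107

-0.707107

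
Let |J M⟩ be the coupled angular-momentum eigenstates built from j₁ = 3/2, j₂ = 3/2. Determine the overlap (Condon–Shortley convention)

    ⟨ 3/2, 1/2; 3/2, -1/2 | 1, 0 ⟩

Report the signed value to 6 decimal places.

-0.223607

√[3·2!1!1!/5! · 2!1!1!2!1!1!] = √(1/5)
  +(−1)^0/∏(0,2,1,1,0,0)! = 1/2  (running 1/2)
  +(−1)^1/∏(1,1,0,0,1,1)! = -1  (running -1/2)
⟨..|..⟩ = √(1/5)·(-1/2) = -0.223607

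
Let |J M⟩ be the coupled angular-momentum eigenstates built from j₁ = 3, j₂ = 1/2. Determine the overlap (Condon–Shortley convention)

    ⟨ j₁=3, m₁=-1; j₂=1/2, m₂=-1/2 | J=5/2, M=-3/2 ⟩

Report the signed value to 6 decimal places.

+√(2/7) = +0.534522

triangle: 1!×5!×0!/7! = 120/5040
(j±m)!: 2!×4!×0!×1!×1!×4! = 1152
prefactor² = (2J+1)×Δ×N² = 1152/7
  k=0: +1/(0!×1!×4!×0!×1!×0!) = 1/24
Σ = 1/24  ⇒  CG² = 1152/7×1/24² = 2/7
CG = +√(2/7) = +0.534522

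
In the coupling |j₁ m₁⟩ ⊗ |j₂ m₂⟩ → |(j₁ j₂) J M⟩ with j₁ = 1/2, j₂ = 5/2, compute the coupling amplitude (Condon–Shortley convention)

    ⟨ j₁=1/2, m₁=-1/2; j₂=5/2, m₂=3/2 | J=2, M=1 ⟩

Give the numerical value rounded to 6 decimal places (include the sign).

j₁+j₂−J=1  J+j₁−j₂=0  J−j₁+j₂=4  j₁+j₂+J+1=6
(j₁±m₁, j₂±m₂, J±M) = (0,1,4,1,3,1)
P² = 24
sum k=1..1:
  [1] −1/6 = -1/6
S = -1/6
C² = P²·S² = 2/3 ; C = -0.816497

-0.816497  (= −√(2/3))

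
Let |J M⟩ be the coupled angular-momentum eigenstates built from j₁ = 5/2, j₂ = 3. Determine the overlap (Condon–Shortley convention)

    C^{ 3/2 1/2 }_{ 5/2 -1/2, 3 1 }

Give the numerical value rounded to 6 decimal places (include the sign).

√[4·4!1!2!/8! · 2!3!4!2!2!1!] = √(192/35)
  +(−1)^2/∏(2,2,1,2,0,0)! = 1/8  (running 1/8)
  +(−1)^3/∏(3,1,0,1,1,1)! = -1/6  (running -1/24)
⟨..|..⟩ = √(192/35)·(-1/24) = -0.097590

−√(1/105) = -0.097590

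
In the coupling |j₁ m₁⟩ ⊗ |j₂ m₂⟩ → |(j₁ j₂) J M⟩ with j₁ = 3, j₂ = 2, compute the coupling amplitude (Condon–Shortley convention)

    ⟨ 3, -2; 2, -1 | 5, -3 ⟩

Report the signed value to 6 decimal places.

√[11·0!6!4!/11! · 1!5!1!3!2!8!] = √(276480)
  +(−1)^0/∏(0,0,5,1,1,3)! = 1/720  (running 1/720)
⟨..|..⟩ = √(276480)·(1/720) = +0.730297

+√(8/15) = +0.730297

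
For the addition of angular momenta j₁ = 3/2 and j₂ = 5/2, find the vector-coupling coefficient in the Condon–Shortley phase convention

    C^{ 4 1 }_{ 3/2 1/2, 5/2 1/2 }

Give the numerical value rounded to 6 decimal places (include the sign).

j₁+j₂−J=0  J+j₁−j₂=3  J−j₁+j₂=5  j₁+j₂+J+1=9
(j₁±m₁, j₂±m₂, J±M) = (2,1,3,2,5,3)
P² = 2160/7
sum k=0..0:
  [0] +1/24 = 1/24
S = 1/24
C² = P²·S² = 15/28 ; C = +0.731925

+0.731925  (= +√(15/28))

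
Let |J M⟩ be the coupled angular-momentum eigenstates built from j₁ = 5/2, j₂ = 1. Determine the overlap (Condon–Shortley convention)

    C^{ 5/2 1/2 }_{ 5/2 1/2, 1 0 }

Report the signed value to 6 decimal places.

√[6·1!4!1!/7! · 3!2!1!1!3!2!] = √(144/35)
  +(−1)^0/∏(0,1,2,1,2,0)! = 1/4  (running 1/4)
  +(−1)^1/∏(1,0,1,0,3,1)! = -1/6  (running 1/12)
⟨..|..⟩ = √(144/35)·(1/12) = +0.169031

+0.169031  (= +√(1/35))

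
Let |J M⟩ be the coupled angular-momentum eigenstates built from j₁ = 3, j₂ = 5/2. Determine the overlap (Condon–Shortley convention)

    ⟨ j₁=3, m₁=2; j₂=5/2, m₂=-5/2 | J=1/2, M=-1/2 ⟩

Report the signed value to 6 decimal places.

j₁+j₂−J=5  J+j₁−j₂=1  J−j₁+j₂=0  j₁+j₂+J+1=7
(j₁±m₁, j₂±m₂, J±M) = (5,1,0,5,0,1)
P² = 4800/7
sum k=0..0:
  [0] +1/120 = 1/120
S = 1/120
C² = P²·S² = 1/21 ; C = +0.218218

+0.218218  (= +√(1/21))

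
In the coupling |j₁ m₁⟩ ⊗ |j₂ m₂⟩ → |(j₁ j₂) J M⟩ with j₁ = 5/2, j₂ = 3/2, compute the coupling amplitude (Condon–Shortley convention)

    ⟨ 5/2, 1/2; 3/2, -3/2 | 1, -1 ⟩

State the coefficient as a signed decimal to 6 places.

√[3·3!2!0!/6! · 3!2!0!3!0!2!] = √(36/5)
  +(−1)^0/∏(0,3,2,0,0,0)! = 1/12  (running 1/12)
⟨..|..⟩ = √(36/5)·(1/12) = +0.223607

+0.223607  (= +√(1/20))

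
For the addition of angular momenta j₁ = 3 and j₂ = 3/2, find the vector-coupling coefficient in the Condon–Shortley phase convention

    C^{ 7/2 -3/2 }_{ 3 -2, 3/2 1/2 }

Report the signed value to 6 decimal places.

−√(3/7) = -0.654654

√[8·1!5!2!/9! · 1!5!2!1!2!5!] = √(6400/21)
  +(−1)^0/∏(0,1,5,2,0,0)! = 1/240  (running 1/240)
  +(−1)^1/∏(1,0,4,1,1,1)! = -1/24  (running -3/80)
⟨..|..⟩ = √(6400/21)·(-3/80) = -0.654654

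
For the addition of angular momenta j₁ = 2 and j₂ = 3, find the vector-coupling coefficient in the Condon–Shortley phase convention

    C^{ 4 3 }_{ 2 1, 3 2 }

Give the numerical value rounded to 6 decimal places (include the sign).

j₁+j₂−J=1  J+j₁−j₂=3  J−j₁+j₂=5  j₁+j₂+J+1=10
(j₁±m₁, j₂±m₂, J±M) = (3,1,5,1,7,1)
P² = 6480
sum k=0..1:
  [0] +1/240 = 1/240
  [1] −1/144 = -1/144
S = -1/360
C² = P²·S² = 1/20 ; C = -0.223607

−√(1/20) ≈ -0.223607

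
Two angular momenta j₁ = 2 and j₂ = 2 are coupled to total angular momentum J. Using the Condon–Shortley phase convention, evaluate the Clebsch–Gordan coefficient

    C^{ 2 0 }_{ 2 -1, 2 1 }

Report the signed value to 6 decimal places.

√[5·2!2!2!/7! · 1!3!3!1!2!2!] = √(8/7)
  +(−1)^1/∏(1,1,2,2,0,0)! = -1/4  (running -1/4)
  +(−1)^2/∏(2,0,1,1,1,1)! = 1/2  (running 1/4)
⟨..|..⟩ = √(8/7)·(1/4) = +0.267261

+√(1/14) ≈ +0.267261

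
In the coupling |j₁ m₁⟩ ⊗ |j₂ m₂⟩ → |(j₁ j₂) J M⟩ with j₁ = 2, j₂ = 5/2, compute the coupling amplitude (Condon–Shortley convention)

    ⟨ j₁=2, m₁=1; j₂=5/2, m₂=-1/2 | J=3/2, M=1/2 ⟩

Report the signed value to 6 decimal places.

−√(5/21) ≈ -0.487950

triangle: 3!*1!*2!/7! = 12/5040
(j±m)!: 3!*1!*2!*3!*2!*1! = 144
prefactor² = (2J+1)*Δ*N² = 48/35
  k=0: +1/(0!*3!*1!*2!*0!*0!) = 1/12
  k=1: −1/(1!*2!*0!*1!*1!*1!) = -1/2
Σ = -5/12  ⇒  CG² = 48/35*(-5/12)² = 5/21
CG = −√(5/21) = -0.487950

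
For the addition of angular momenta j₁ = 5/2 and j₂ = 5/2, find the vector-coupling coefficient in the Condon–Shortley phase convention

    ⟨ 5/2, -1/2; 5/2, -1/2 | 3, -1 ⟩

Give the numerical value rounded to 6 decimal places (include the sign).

-0.516398  (= −√(4/15))

triangle: 2!×3!×3!/9! = 72/362880
(j±m)!: 2!×3!×2!×3!×2!×4! = 6912
prefactor² = (2J+1)×Δ×N² = 48/5
  k=0: +1/(0!×2!×3!×2!×0!×1!) = 1/24
  k=1: −1/(1!×1!×2!×1!×1!×2!) = -1/4
  k=2: +1/(2!×0!×1!×0!×2!×3!) = 1/24
Σ = -1/6  ⇒  CG² = 48/5×(-1/6)² = 4/15
CG = −√(4/15) = -0.516398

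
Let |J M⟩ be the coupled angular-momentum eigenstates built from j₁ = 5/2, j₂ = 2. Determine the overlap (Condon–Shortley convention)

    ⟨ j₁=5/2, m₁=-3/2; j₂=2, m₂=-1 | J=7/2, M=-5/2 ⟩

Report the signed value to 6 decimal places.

triangle: 1!×4!×3!/9! = 144/362880
(j±m)!: 1!×4!×1!×3!×1!×6! = 103680
prefactor² = (2J+1)×Δ×N² = 2304/7
  k=0: +1/(0!×1!×4!×1!×0!×2!) = 1/48
  k=1: −1/(1!×0!×3!×0!×1!×3!) = -1/36
Σ = -1/144  ⇒  CG² = 2304/7×(-1/144)² = 1/63
CG = −√(1/63) = -0.125988

−√(1/63) = -0.125988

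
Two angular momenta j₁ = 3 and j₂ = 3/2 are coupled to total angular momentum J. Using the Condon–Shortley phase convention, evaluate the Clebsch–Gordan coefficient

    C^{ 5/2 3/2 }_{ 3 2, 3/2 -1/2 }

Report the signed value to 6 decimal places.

+√(1/14) = +0.267261

triangle: 2!*4!*1!/8! = 48/40320
(j±m)!: 5!*1!*1!*2!*4!*1! = 5760
prefactor² = (2J+1)*Δ*N² = 288/7
  k=0: +1/(0!*2!*1!*1!*3!*0!) = 1/12
  k=1: −1/(1!*1!*0!*0!*4!*1!) = -1/24
Σ = 1/24  ⇒  CG² = 288/7*1/24² = 1/14
CG = +√(1/14) = +0.267261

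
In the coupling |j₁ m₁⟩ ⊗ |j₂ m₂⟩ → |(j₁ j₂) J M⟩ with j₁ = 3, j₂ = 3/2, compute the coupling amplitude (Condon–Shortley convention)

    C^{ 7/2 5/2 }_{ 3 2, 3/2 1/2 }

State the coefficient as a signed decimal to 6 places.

+√(1/7) = +0.377964

j₁+j₂−J=1  J+j₁−j₂=5  J−j₁+j₂=2  j₁+j₂+J+1=9
(j₁±m₁, j₂±m₂, J±M) = (5,1,2,1,6,1)
P² = 6400/7
sum k=0..1:
  [0] +1/48 = 1/48
  [1] −1/120 = -1/120
S = 1/80
C² = P²·S² = 1/7 ; C = +0.377964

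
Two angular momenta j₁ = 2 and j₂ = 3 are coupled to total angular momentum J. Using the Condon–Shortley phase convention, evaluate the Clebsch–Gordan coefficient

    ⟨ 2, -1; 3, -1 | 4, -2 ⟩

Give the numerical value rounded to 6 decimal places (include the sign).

triangle: 1!×3!×5!/10! = 720/3628800
(j±m)!: 1!×3!×2!×4!×2!×6! = 414720
prefactor² = (2J+1)×Δ×N² = 5184/7
  k=0: +1/(0!×1!×3!×2!×0!×3!) = 1/72
  k=1: −1/(1!×0!×2!×1!×1!×4!) = -1/48
Σ = -1/144  ⇒  CG² = 5184/7×(-1/144)² = 1/28
CG = −√(1/28) = -0.188982

−√(1/28) ≈ -0.188982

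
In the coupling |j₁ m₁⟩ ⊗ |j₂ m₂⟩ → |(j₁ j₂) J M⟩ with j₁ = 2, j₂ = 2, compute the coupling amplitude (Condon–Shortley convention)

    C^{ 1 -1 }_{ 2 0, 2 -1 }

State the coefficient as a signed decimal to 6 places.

-0.547723  (= −√(3/10))

√[3·3!1!1!/6! · 2!2!1!3!0!2!] = √(6/5)
  +(−1)^1/∏(1,2,1,0,0,1)! = -1/2  (running -1/2)
⟨..|..⟩ = √(6/5)·(-1/2) = -0.547723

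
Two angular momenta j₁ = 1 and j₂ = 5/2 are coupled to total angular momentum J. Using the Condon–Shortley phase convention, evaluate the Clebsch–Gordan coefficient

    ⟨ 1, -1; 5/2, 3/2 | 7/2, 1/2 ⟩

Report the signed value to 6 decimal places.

√[8·0!2!5!/8! · 0!2!4!1!4!3!] = √(2304/7)
  +(−1)^0/∏(0,0,2,4,0,1)! = 1/48  (running 1/48)
⟨..|..⟩ = √(2304/7)·(1/48) = +0.377964

+√(1/7) = +0.377964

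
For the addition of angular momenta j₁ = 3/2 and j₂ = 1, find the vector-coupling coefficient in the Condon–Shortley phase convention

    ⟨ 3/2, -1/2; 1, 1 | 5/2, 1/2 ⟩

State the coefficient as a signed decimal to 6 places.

+√(3/10) ≈ +0.547723

√[6·0!3!2!/6! · 1!2!2!0!3!2!] = √(24/5)
  +(−1)^0/∏(0,0,2,2,1,0)! = 1/4  (running 1/4)
⟨..|..⟩ = √(24/5)·(1/4) = +0.547723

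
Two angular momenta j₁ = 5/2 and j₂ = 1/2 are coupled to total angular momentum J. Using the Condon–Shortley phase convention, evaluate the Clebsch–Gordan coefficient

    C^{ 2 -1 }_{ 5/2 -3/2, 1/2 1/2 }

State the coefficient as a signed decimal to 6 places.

−√(2/3) = -0.816497

j₁+j₂−J=1  J+j₁−j₂=4  J−j₁+j₂=0  j₁+j₂+J+1=6
(j₁±m₁, j₂±m₂, J±M) = (1,4,1,0,1,3)
P² = 24
sum k=1..1:
  [1] −1/6 = -1/6
S = -1/6
C² = P²·S² = 2/3 ; C = -0.816497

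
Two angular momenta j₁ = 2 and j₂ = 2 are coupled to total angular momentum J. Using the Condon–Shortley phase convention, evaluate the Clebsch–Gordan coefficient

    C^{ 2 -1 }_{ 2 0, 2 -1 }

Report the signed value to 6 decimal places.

−√(1/14) ≈ -0.267261

j₁+j₂−J=2  J+j₁−j₂=2  J−j₁+j₂=2  j₁+j₂+J+1=7
(j₁±m₁, j₂±m₂, J±M) = (2,2,1,3,1,3)
P² = 8/7
sum k=0..1:
  [0] +1/4 = 1/4
  [1] −1/2 = -1/2
S = -1/4
C² = P²·S² = 1/14 ; C = -0.267261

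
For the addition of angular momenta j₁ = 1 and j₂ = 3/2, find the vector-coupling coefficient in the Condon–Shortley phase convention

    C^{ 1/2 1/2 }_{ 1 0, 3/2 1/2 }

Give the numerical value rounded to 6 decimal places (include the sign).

-0.577350  (= −√(1/3))

j₁+j₂−J=2  J+j₁−j₂=0  J−j₁+j₂=1  j₁+j₂+J+1=4
(j₁±m₁, j₂±m₂, J±M) = (1,1,2,1,1,0)
P² = 1/3
sum k=1..1:
  [1] −1/1 = -1
S = -1
C² = P²·S² = 1/3 ; C = -0.577350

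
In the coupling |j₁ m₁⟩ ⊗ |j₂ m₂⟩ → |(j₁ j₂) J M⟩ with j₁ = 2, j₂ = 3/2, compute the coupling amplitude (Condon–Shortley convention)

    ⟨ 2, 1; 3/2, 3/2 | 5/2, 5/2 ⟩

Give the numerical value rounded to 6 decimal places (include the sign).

-0.654654

triangle: 1!×3!×2!/7! = 12/5040
(j±m)!: 3!×1!×3!×0!×5!×0! = 4320
prefactor² = (2J+1)×Δ×N² = 432/7
  k=1: −1/(1!×0!×0!×2!×3!×0!) = -1/12
Σ = -1/12  ⇒  CG² = 432/7×(-1/12)² = 3/7
CG = −√(3/7) = -0.654654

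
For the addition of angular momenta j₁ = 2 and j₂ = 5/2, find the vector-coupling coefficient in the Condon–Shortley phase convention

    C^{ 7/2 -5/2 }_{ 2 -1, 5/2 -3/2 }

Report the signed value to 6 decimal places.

+√(1/63) ≈ +0.125988

j₁+j₂−J=1  J+j₁−j₂=3  J−j₁+j₂=4  j₁+j₂+J+1=9
(j₁±m₁, j₂±m₂, J±M) = (1,3,1,4,1,6)
P² = 2304/7
sum k=0..1:
  [0] +1/36 = 1/36
  [1] −1/48 = -1/48
S = 1/144
C² = P²·S² = 1/63 ; C = +0.125988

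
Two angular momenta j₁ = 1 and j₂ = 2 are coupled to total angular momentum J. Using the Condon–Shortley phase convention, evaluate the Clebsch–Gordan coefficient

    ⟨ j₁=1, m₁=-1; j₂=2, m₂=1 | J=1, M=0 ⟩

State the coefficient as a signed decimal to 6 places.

+√(3/10) = +0.547723

triangle: 2!*0!*2!/5! = 4/120
(j±m)!: 0!*2!*3!*1!*1!*1! = 12
prefactor² = (2J+1)*Δ*N² = 6/5
  k=2: +1/(2!*0!*0!*1!*0!*1!) = 1/2
Σ = 1/2  ⇒  CG² = 6/5*1/2² = 3/10
CG = +√(3/10) = +0.547723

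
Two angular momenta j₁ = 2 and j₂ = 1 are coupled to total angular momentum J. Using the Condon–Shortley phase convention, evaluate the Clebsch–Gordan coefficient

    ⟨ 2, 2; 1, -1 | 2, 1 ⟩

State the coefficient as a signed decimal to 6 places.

√[5·1!3!1!/6! · 4!0!0!2!3!1!] = √(12)
  +(−1)^0/∏(0,1,0,0,3,1)! = 1/6  (running 1/6)
⟨..|..⟩ = √(12)·(1/6) = +0.577350

+√(1/3) = +0.577350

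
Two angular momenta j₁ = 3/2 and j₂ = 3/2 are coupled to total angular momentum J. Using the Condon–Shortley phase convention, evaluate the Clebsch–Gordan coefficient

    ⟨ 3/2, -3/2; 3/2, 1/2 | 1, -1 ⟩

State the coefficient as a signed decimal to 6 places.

√[3·2!1!1!/5! · 0!3!2!1!0!2!] = √(6/5)
  +(−1)^2/∏(2,0,1,0,0,1)! = 1/2  (running 1/2)
⟨..|..⟩ = √(6/5)·(1/2) = +0.547723

+√(3/10) ≈ +0.547723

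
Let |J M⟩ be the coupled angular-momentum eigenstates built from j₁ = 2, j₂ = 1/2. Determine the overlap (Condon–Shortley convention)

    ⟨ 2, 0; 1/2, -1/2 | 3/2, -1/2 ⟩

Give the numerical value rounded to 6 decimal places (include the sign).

+0.632456  (= +√(2/5))

triangle: 1!×3!×0!/5! = 6/120
(j±m)!: 2!×2!×0!×1!×1!×2! = 8
prefactor² = (2J+1)×Δ×N² = 8/5
  k=0: +1/(0!×1!×2!×0!×1!×0!) = 1/2
Σ = 1/2  ⇒  CG² = 8/5×1/2² = 2/5
CG = +√(2/5) = +0.632456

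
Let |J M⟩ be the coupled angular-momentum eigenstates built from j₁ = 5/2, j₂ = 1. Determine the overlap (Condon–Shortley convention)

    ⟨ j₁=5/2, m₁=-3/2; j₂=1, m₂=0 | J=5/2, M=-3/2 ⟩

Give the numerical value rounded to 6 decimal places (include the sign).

-0.507093  (= −√(9/35))

√[6·1!4!1!/7! · 1!4!1!1!1!4!] = √(576/35)
  +(−1)^0/∏(0,1,4,1,0,0)! = 1/24  (running 1/24)
  +(−1)^1/∏(1,0,3,0,1,1)! = -1/6  (running -1/8)
⟨..|..⟩ = √(576/35)·(-1/8) = -0.507093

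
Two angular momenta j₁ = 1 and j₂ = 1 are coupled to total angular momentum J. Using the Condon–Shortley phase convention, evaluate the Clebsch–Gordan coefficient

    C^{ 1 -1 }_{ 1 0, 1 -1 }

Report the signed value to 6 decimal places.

√[3·1!1!1!/4! · 1!1!0!2!0!2!] = √(1/2)
  +(−1)^0/∏(0,1,1,0,0,1)! = 1  (running 1)
⟨..|..⟩ = √(1/2)·(1) = +0.707107

+0.707107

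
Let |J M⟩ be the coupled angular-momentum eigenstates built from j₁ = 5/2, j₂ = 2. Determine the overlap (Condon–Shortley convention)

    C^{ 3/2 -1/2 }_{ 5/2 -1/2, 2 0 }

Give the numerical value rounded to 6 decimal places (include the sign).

j₁+j₂−J=3  J+j₁−j₂=2  J−j₁+j₂=1  j₁+j₂+J+1=7
(j₁±m₁, j₂±m₂, J±M) = (2,3,2,2,1,2)
P² = 32/35
sum k=1..2:
  [1] −1/4 = -1/4
  [2] +1/2 = 1/2
S = 1/4
C² = P²·S² = 2/35 ; C = +0.239046

+0.239046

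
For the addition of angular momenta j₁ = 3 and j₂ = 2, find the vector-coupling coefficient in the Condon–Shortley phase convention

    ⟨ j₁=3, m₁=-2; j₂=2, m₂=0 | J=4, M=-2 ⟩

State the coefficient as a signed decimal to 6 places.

-0.585540

j₁+j₂−J=1  J+j₁−j₂=5  J−j₁+j₂=3  j₁+j₂+J+1=10
(j₁±m₁, j₂±m₂, J±M) = (1,5,2,2,2,6)
P² = 8640/7
sum k=0..1:
  [0] +1/240 = 1/240
  [1] −1/48 = -1/48
S = -1/60
C² = P²·S² = 12/35 ; C = -0.585540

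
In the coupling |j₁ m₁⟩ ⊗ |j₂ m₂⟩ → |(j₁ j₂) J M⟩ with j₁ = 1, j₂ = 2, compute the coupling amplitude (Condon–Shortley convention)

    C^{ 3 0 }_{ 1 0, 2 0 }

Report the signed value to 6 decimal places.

+0.774597  (= +√(3/5))

triangle: 0!*2!*4!/7! = 48/5040
(j±m)!: 1!*1!*2!*2!*3!*3! = 144
prefactor² = (2J+1)*Δ*N² = 48/5
  k=0: +1/(0!*0!*1!*2!*1!*2!) = 1/4
Σ = 1/4  ⇒  CG² = 48/5*1/4² = 3/5
CG = +√(3/5) = +0.774597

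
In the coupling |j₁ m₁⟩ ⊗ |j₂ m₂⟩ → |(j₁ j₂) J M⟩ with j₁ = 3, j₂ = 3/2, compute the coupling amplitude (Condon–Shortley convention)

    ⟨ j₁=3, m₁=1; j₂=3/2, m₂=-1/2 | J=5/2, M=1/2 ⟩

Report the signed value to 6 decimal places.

-0.119523  (= −√(1/70))

j₁+j₂−J=2  J+j₁−j₂=4  J−j₁+j₂=1  j₁+j₂+J+1=8
(j₁±m₁, j₂±m₂, J±M) = (4,2,1,2,3,2)
P² = 288/35
sum k=0..1:
  [0] +1/8 = 1/8
  [1] −1/6 = -1/6
S = -1/24
C² = P²·S² = 1/70 ; C = -0.119523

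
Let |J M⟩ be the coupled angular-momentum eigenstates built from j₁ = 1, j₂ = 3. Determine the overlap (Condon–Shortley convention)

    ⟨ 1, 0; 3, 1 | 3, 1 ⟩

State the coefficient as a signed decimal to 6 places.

√[7·1!1!5!/8! · 1!1!4!2!4!2!] = √(48)
  +(−1)^0/∏(0,1,1,4,0,1)! = 1/24  (running 1/24)
  +(−1)^1/∏(1,0,0,3,1,2)! = -1/12  (running -1/24)
⟨..|..⟩ = √(48)·(-1/24) = -0.288675

-0.288675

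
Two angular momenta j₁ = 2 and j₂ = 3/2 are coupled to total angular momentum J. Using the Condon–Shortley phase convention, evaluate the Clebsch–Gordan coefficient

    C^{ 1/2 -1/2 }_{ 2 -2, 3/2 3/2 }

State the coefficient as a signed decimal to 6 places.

-0.632456

triangle: 3!×1!×0!/5! = 6/120
(j±m)!: 0!×4!×3!×0!×0!×1! = 144
prefactor² = (2J+1)×Δ×N² = 72/5
  k=3: −1/(3!×0!×1!×0!×0!×0!) = -1/6
Σ = -1/6  ⇒  CG² = 72/5×(-1/6)² = 2/5
CG = −√(2/5) = -0.632456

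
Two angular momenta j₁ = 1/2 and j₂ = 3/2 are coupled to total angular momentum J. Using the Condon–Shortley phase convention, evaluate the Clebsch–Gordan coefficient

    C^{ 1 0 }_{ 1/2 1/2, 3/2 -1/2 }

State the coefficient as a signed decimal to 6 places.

j₁+j₂−J=1  J+j₁−j₂=0  J−j₁+j₂=2  j₁+j₂+J+1=4
(j₁±m₁, j₂±m₂, J±M) = (1,0,1,2,1,1)
P² = 1/2
sum k=0..0:
  [0] +1/1 = 1
S = 1
C² = P²·S² = 1/2 ; C = +0.707107

+√(1/2) = +0.707107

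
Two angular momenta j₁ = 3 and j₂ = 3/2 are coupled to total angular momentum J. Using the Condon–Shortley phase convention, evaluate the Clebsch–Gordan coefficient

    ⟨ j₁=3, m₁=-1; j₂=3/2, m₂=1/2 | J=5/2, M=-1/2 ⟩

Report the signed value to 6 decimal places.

√[6·2!4!1!/8! · 2!4!2!1!2!3!] = √(288/35)
  +(−1)^1/∏(1,1,3,1,1,0)! = -1/6  (running -1/6)
  +(−1)^2/∏(2,0,2,0,2,1)! = 1/8  (running -1/24)
⟨..|..⟩ = √(288/35)·(-1/24) = -0.119523

−√(1/70) = -0.119523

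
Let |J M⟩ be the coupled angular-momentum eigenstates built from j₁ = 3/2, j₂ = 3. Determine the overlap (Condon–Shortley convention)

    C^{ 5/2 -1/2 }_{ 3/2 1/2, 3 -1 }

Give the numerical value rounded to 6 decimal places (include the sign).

j₁+j₂−J=2  J+j₁−j₂=1  J−j₁+j₂=4  j₁+j₂+J+1=8
(j₁±m₁, j₂±m₂, J±M) = (2,1,2,4,2,3)
P² = 288/35
sum k=0..1:
  [0] +1/8 = 1/8
  [1] −1/6 = -1/6
S = -1/24
C² = P²·S² = 1/70 ; C = -0.119523

−√(1/70) = -0.119523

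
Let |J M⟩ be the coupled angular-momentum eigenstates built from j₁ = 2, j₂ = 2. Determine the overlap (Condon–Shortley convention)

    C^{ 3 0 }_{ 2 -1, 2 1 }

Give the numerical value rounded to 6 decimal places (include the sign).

√[7·1!3!3!/8! · 1!3!3!1!3!3!] = √(81/10)
  +(−1)^0/∏(0,1,3,3,0,0)! = 1/36  (running 1/36)
  +(−1)^1/∏(1,0,2,2,1,1)! = -1/4  (running -2/9)
⟨..|..⟩ = √(81/10)·(-2/9) = -0.632456

−√(2/5) ≈ -0.632456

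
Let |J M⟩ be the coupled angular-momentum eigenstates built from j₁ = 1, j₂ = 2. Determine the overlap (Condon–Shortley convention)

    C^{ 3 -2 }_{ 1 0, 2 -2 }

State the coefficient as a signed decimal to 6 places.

j₁+j₂−J=0  J+j₁−j₂=2  J−j₁+j₂=4  j₁+j₂+J+1=7
(j₁±m₁, j₂±m₂, J±M) = (1,1,0,4,1,5)
P² = 192
sum k=0..0:
  [0] +1/24 = 1/24
S = 1/24
C² = P²·S² = 1/3 ; C = +0.577350

+√(1/3) = +0.577350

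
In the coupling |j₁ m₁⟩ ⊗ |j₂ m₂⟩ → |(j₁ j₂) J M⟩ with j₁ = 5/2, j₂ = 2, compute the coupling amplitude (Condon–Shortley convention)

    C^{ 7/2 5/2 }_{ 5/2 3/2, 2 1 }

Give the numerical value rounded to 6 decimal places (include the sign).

+√(1/63) = +0.125988

triangle: 1!*4!*3!/9! = 144/362880
(j±m)!: 4!*1!*3!*1!*6!*1! = 103680
prefactor² = (2J+1)*Δ*N² = 2304/7
  k=0: +1/(0!*1!*1!*3!*3!*0!) = 1/36
  k=1: −1/(1!*0!*0!*2!*4!*1!) = -1/48
Σ = 1/144  ⇒  CG² = 2304/7*1/144² = 1/63
CG = +√(1/63) = +0.125988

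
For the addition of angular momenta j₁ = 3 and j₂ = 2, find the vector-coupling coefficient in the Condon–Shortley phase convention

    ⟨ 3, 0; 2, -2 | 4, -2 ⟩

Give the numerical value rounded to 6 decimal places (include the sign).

+0.654654

√[9·1!5!3!/10! · 3!3!0!4!2!6!] = √(15552/7)
  +(−1)^0/∏(0,1,3,0,2,3)! = 1/72  (running 1/72)
⟨..|..⟩ = √(15552/7)·(1/72) = +0.654654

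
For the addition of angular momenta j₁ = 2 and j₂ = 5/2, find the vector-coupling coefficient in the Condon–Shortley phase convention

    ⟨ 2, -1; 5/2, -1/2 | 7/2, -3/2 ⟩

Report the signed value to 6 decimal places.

−√(2/21) ≈ -0.308607

√[8·1!3!4!/9! · 1!3!2!3!2!5!] = √(384/7)
  +(−1)^0/∏(0,1,3,2,0,2)! = 1/24  (running 1/24)
  +(−1)^1/∏(1,0,2,1,1,3)! = -1/12  (running -1/24)
⟨..|..⟩ = √(384/7)·(-1/24) = -0.308607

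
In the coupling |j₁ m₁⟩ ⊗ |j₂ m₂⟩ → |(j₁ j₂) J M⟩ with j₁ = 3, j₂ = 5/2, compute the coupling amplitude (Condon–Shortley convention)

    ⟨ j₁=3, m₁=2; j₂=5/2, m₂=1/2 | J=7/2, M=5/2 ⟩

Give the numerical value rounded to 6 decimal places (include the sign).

−√(2/63) ≈ -0.178174

j₁+j₂−J=2  J+j₁−j₂=4  J−j₁+j₂=3  j₁+j₂+J+1=10
(j₁±m₁, j₂±m₂, J±M) = (5,1,3,2,6,1)
P² = 4608/7
sum k=0..1:
  [0] +1/72 = 1/72
  [1] −1/48 = -1/48
S = -1/144
C² = P²·S² = 2/63 ; C = -0.178174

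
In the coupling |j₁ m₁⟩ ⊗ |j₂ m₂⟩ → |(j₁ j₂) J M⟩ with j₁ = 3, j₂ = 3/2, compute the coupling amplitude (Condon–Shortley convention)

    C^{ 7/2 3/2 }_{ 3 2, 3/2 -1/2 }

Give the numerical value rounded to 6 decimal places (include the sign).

+0.654654  (= +√(3/7))

triangle: 1!·5!·2!/9! = 240/362880
(j±m)!: 5!·1!·1!·2!·5!·2! = 57600
prefactor² = (2J+1)·Δ·N² = 6400/21
  k=0: +1/(0!·1!·1!·1!·4!·1!) = 1/24
  k=1: −1/(1!·0!·0!·0!·5!·2!) = -1/240
Σ = 3/80  ⇒  CG² = 6400/21·3/80² = 3/7
CG = +√(3/7) = +0.654654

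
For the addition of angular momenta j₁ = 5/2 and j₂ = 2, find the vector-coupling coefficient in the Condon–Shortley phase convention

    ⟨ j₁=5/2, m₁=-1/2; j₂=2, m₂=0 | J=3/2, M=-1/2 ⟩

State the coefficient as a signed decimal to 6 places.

+√(2/35) = +0.239046

triangle: 3!·2!·1!/7! = 12/5040
(j±m)!: 2!·3!·2!·2!·1!·2! = 96
prefactor² = (2J+1)·Δ·N² = 32/35
  k=1: −1/(1!·2!·2!·1!·0!·0!) = -1/4
  k=2: +1/(2!·1!·1!·0!·1!·1!) = 1/2
Σ = 1/4  ⇒  CG² = 32/35·1/4² = 2/35
CG = +√(2/35) = +0.239046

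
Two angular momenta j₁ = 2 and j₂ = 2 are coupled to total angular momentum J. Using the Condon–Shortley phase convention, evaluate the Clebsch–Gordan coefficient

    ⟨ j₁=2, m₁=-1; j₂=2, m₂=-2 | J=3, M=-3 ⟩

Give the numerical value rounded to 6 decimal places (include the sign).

triangle: 1!*3!*3!/8! = 36/40320
(j±m)!: 1!*3!*0!*4!*0!*6! = 103680
prefactor² = (2J+1)*Δ*N² = 648
  k=0: +1/(0!*1!*3!*0!*0!*3!) = 1/36
Σ = 1/36  ⇒  CG² = 648*1/36² = 1/2
CG = +√(1/2) = +0.707107

+0.707107  (= +√(1/2))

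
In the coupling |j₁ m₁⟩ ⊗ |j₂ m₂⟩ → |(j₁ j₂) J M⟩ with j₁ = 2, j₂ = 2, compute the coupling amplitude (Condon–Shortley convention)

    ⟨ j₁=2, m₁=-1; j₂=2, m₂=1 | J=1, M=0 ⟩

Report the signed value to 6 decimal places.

+0.316228  (= +√(1/10))

√[3·3!1!1!/6! · 1!3!3!1!1!1!] = √(9/10)
  +(−1)^2/∏(2,1,1,1,0,0)! = 1/2  (running 1/2)
  +(−1)^3/∏(3,0,0,0,1,1)! = -1/6  (running 1/3)
⟨..|..⟩ = √(9/10)·(1/3) = +0.316228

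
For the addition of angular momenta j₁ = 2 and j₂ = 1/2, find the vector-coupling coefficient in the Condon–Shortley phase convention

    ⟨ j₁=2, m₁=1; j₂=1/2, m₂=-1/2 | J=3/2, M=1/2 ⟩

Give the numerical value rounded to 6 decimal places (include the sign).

+√(3/5) = +0.774597

j₁+j₂−J=1  J+j₁−j₂=3  J−j₁+j₂=0  j₁+j₂+J+1=5
(j₁±m₁, j₂±m₂, J±M) = (3,1,0,1,2,1)
P² = 12/5
sum k=0..0:
  [0] +1/2 = 1/2
S = 1/2
C² = P²·S² = 3/5 ; C = +0.774597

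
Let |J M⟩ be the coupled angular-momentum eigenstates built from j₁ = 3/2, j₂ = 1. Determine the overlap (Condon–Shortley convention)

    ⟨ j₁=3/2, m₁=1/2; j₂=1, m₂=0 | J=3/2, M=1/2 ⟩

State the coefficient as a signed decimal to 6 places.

triangle: 1!×2!×1!/5! = 2/120
(j±m)!: 2!×1!×1!×1!×2!×1! = 4
prefactor² = (2J+1)×Δ×N² = 4/15
  k=0: +1/(0!×1!×1!×1!×1!×0!) = 1
  k=1: −1/(1!×0!×0!×0!×2!×1!) = -1/2
Σ = 1/2  ⇒  CG² = 4/15×1/2² = 1/15
CG = +√(1/15) = +0.258199

+√(1/15) = +0.258199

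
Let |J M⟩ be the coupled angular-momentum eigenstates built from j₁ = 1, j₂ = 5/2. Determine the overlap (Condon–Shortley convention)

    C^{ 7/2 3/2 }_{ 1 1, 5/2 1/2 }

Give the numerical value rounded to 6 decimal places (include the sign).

√[8·0!2!5!/8! · 2!0!3!2!5!2!] = √(1920/7)
  +(−1)^0/∏(0,0,0,3,2,2)! = 1/24  (running 1/24)
⟨..|..⟩ = √(1920/7)·(1/24) = +0.690066

+√(10/21) = +0.690066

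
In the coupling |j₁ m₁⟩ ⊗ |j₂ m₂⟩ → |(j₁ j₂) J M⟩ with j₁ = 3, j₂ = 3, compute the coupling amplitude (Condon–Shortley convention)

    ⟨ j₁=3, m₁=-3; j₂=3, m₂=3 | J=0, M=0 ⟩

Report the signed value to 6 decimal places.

√[1·6!0!0!/7! · 0!6!6!0!0!0!] = √(518400/7)
  +(−1)^6/∏(6,0,0,0,0,0)! = 1/720  (running 1/720)
⟨..|..⟩ = √(518400/7)·(1/720) = +0.377964

+0.377964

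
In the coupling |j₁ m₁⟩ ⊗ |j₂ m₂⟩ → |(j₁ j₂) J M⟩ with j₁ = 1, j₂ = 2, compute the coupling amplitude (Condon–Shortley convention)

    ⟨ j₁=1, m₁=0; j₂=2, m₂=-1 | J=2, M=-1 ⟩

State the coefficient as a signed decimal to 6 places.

triangle: 1!·1!·3!/6! = 6/720
(j±m)!: 1!·1!·1!·3!·1!·3! = 36
prefactor² = (2J+1)·Δ·N² = 3/2
  k=0: +1/(0!·1!·1!·1!·0!·2!) = 1/2
  k=1: −1/(1!·0!·0!·0!·1!·3!) = -1/6
Σ = 1/3  ⇒  CG² = 3/2·1/3² = 1/6
CG = +√(1/6) = +0.408248

+√(1/6) = +0.408248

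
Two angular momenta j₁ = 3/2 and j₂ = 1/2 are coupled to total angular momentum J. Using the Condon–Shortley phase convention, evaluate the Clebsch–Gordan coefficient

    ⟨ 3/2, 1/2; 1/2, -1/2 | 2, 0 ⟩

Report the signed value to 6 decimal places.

+√(1/2) ≈ +0.707107

√[5·0!3!1!/5! · 2!1!0!1!2!2!] = √(2)
  +(−1)^0/∏(0,0,1,0,2,1)! = 1/2  (running 1/2)
⟨..|..⟩ = √(2)·(1/2) = +0.707107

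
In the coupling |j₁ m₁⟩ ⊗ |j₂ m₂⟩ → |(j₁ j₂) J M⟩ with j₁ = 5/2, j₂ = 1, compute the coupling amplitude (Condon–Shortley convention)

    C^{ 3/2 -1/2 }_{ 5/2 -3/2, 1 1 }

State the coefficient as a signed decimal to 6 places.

+√(2/5) = +0.632456

j₁+j₂−J=2  J+j₁−j₂=3  J−j₁+j₂=0  j₁+j₂+J+1=6
(j₁±m₁, j₂±m₂, J±M) = (1,4,2,0,1,2)
P² = 32/5
sum k=2..2:
  [2] +1/4 = 1/4
S = 1/4
C² = P²·S² = 2/5 ; C = +0.632456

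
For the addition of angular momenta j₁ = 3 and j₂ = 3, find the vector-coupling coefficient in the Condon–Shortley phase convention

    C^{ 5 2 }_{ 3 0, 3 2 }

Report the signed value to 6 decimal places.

-0.577350

j₁+j₂−J=1  J+j₁−j₂=5  J−j₁+j₂=5  j₁+j₂+J+1=12
(j₁±m₁, j₂±m₂, J±M) = (3,3,5,1,7,3)
P² = 43200
sum k=0..1:
  [0] +1/1440 = 1/1440
  [1] −1/288 = -1/288
S = -1/360
C² = P²·S² = 1/3 ; C = -0.577350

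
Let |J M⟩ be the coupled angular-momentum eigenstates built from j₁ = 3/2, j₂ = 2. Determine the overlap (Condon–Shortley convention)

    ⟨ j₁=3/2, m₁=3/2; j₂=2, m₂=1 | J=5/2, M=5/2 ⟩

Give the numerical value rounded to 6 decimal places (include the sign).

+0.654654

triangle: 1!×2!×3!/7! = 12/5040
(j±m)!: 3!×0!×3!×1!×5!×0! = 4320
prefactor² = (2J+1)×Δ×N² = 432/7
  k=0: +1/(0!×1!×0!×3!×2!×0!) = 1/12
Σ = 1/12  ⇒  CG² = 432/7×1/12² = 3/7
CG = +√(3/7) = +0.654654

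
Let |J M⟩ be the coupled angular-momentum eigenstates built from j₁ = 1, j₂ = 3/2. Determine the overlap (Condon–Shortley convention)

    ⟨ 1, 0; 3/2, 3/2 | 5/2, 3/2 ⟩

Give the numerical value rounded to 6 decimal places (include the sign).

√[6·0!2!3!/6! · 1!1!3!0!4!1!] = √(72/5)
  +(−1)^0/∏(0,0,1,3,1,0)! = 1/6  (running 1/6)
⟨..|..⟩ = √(72/5)·(1/6) = +0.632456

+√(2/5) ≈ +0.632456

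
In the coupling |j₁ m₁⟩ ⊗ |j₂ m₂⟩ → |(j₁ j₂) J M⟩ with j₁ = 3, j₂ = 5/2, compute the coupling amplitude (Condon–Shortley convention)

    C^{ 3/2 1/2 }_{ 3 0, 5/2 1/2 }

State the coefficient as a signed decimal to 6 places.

√[4·4!2!1!/8! · 3!3!3!2!2!1!] = √(144/35)
  +(−1)^2/∏(2,2,1,1,1,0)! = 1/4  (running 1/4)
  +(−1)^3/∏(3,1,0,0,2,1)! = -1/12  (running 1/6)
⟨..|..⟩ = √(144/35)·(1/6) = +0.338062

+0.338062  (= +√(4/35))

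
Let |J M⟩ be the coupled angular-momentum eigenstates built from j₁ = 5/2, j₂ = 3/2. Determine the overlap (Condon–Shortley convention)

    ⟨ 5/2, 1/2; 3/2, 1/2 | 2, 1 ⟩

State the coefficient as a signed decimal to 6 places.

−√(25/84) ≈ -0.545545

j₁+j₂−J=2  J+j₁−j₂=3  J−j₁+j₂=1  j₁+j₂+J+1=7
(j₁±m₁, j₂±m₂, J±M) = (3,2,2,1,3,1)
P² = 12/7
sum k=1..2:
  [1] −1/2 = -1/2
  [2] +1/12 = 1/12
S = -5/12
C² = P²·S² = 25/84 ; C = -0.545545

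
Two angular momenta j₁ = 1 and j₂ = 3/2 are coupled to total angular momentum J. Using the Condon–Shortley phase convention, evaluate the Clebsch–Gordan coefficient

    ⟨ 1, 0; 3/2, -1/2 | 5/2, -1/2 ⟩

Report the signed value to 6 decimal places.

+0.774597  (= +√(3/5))

√[6·0!2!3!/6! · 1!1!1!2!2!3!] = √(12/5)
  +(−1)^0/∏(0,0,1,1,1,2)! = 1/2  (running 1/2)
⟨..|..⟩ = √(12/5)·(1/2) = +0.774597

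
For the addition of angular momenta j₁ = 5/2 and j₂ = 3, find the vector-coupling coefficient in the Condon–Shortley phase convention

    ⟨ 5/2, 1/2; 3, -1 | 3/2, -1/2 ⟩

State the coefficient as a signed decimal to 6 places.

−√(1/105) ≈ -0.097590

√[4·4!1!2!/8! · 3!2!2!4!1!2!] = √(192/35)
  +(−1)^1/∏(1,3,1,1,0,1)! = -1/6  (running -1/6)
  +(−1)^2/∏(2,2,0,0,1,2)! = 1/8  (running -1/24)
⟨..|..⟩ = √(192/35)·(-1/24) = -0.097590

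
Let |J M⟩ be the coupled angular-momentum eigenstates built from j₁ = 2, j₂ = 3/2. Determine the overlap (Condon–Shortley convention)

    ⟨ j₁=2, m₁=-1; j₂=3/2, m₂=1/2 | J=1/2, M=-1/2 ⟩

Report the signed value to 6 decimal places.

j₁+j₂−J=3  J+j₁−j₂=1  J−j₁+j₂=0  j₁+j₂+J+1=5
(j₁±m₁, j₂±m₂, J±M) = (1,3,2,1,0,1)
P² = 6/5
sum k=2..2:
  [2] +1/2 = 1/2
S = 1/2
C² = P²·S² = 3/10 ; C = +0.547723

+√(3/10) = +0.547723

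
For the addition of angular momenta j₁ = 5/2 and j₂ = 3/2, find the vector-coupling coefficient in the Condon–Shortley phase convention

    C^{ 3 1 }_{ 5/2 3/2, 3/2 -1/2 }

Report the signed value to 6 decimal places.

+0.639010

triangle: 1!·4!·2!/8! = 48/40320
(j±m)!: 4!·1!·1!·2!·4!·2! = 2304
prefactor² = (2J+1)·Δ·N² = 96/5
  k=0: +1/(0!·1!·1!·1!·3!·1!) = 1/6
  k=1: −1/(1!·0!·0!·0!·4!·2!) = -1/48
Σ = 7/48  ⇒  CG² = 96/5·7/48² = 49/120
CG = +√(49/120) = +0.639010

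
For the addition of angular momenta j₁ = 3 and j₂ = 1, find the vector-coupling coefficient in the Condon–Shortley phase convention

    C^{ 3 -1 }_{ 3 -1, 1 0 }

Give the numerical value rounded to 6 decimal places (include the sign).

j₁+j₂−J=1  J+j₁−j₂=5  J−j₁+j₂=1  j₁+j₂+J+1=8
(j₁±m₁, j₂±m₂, J±M) = (2,4,1,1,2,4)
P² = 48
sum k=0..1:
  [0] +1/24 = 1/24
  [1] −1/12 = -1/12
S = -1/24
C² = P²·S² = 1/12 ; C = -0.288675

−√(1/12) = -0.288675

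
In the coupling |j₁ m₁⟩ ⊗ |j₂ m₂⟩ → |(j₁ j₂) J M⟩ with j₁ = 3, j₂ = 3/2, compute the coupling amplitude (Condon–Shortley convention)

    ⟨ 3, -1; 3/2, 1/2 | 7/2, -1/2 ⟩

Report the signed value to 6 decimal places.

−√(2/7) ≈ -0.534522

triangle: 1!*5!*2!/9! = 240/362880
(j±m)!: 2!*4!*2!*1!*3!*4! = 13824
prefactor² = (2J+1)*Δ*N² = 512/7
  k=0: +1/(0!*1!*4!*2!*1!*0!) = 1/48
  k=1: −1/(1!*0!*3!*1!*2!*1!) = -1/12
Σ = -1/16  ⇒  CG² = 512/7*(-1/16)² = 2/7
CG = −√(2/7) = -0.534522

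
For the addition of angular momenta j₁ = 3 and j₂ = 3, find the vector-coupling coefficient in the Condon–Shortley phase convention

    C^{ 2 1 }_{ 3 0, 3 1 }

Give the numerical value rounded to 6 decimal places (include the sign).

triangle: 4!×2!×2!/9! = 96/362880
(j±m)!: 3!×3!×4!×2!×3!×1! = 10368
prefactor² = (2J+1)×Δ×N² = 96/7
  k=2: +1/(2!×2!×1!×2!×1!×0!) = 1/8
  k=3: −1/(3!×1!×0!×1!×2!×1!) = -1/12
Σ = 1/24  ⇒  CG² = 96/7×1/24² = 1/42
CG = +√(1/42) = +0.154303

+0.154303  (= +√(1/42))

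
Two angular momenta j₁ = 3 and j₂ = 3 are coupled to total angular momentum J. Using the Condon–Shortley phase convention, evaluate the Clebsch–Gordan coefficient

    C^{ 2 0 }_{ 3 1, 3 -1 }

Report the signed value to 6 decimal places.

triangle: 4!*2!*2!/9! = 96/362880
(j±m)!: 4!*2!*2!*4!*2!*2! = 9216
prefactor² = (2J+1)*Δ*N² = 256/21
  k=0: +1/(0!*4!*2!*2!*0!*0!) = 1/96
  k=1: −1/(1!*3!*1!*1!*1!*1!) = -1/6
  k=2: +1/(2!*2!*0!*0!*2!*2!) = 1/16
Σ = -3/32  ⇒  CG² = 256/21*(-3/32)² = 3/28
CG = −√(3/28) = -0.327327

−√(3/28) ≈ -0.327327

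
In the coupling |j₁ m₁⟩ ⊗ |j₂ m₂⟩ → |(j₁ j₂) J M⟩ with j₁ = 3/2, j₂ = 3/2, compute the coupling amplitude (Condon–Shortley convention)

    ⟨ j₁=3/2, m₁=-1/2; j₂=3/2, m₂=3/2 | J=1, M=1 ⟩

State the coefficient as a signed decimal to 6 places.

triangle: 2!·1!·1!/5! = 2/120
(j±m)!: 1!·2!·3!·0!·2!·0! = 24
prefactor² = (2J+1)·Δ·N² = 6/5
  k=2: +1/(2!·0!·0!·1!·1!·0!) = 1/2
Σ = 1/2  ⇒  CG² = 6/5·1/2² = 3/10
CG = +√(3/10) = +0.547723

+√(3/10) = +0.547723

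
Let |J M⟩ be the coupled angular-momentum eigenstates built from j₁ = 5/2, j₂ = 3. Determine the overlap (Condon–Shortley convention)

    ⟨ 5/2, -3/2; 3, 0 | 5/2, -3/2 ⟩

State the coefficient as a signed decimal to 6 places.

+0.483046

triangle: 3!×2!×3!/9! = 72/362880
(j±m)!: 1!×4!×3!×3!×1!×4! = 20736
prefactor² = (2J+1)×Δ×N² = 864/35
  k=2: +1/(2!×1!×2!×1!×0!×2!) = 1/8
  k=3: −1/(3!×0!×1!×0!×1!×3!) = -1/36
Σ = 7/72  ⇒  CG² = 864/35×7/72² = 7/30
CG = +√(7/30) = +0.483046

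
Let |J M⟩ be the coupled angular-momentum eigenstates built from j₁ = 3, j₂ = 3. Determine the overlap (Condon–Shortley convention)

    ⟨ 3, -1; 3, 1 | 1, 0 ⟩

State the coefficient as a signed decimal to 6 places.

−√(1/28) = -0.188982

triangle: 5!·1!·1!/8! = 120/40320
(j±m)!: 2!·4!·4!·2!·1!·1! = 2304
prefactor² = (2J+1)·Δ·N² = 144/7
  k=3: −1/(3!·2!·1!·1!·0!·0!) = -1/12
  k=4: +1/(4!·1!·0!·0!·1!·1!) = 1/24
Σ = -1/24  ⇒  CG² = 144/7·(-1/24)² = 1/28
CG = −√(1/28) = -0.188982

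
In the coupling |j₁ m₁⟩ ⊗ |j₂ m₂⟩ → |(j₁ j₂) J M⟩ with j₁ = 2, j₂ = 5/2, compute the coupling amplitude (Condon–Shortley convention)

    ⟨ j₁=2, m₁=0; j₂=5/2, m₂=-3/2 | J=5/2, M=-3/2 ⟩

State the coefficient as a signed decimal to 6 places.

√[6·2!2!3!/8! · 2!2!1!4!1!4!] = √(288/35)
  +(−1)^0/∏(0,2,2,1,0,2)! = 1/8  (running 1/8)
  +(−1)^1/∏(1,1,1,0,1,3)! = -1/6  (running -1/24)
⟨..|..⟩ = √(288/35)·(-1/24) = -0.119523

−√(1/70) ≈ -0.119523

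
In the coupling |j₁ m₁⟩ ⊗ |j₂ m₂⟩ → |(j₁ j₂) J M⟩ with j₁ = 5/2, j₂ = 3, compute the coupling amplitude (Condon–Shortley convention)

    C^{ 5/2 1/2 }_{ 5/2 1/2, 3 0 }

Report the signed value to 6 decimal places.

√[6·3!2!3!/9! · 3!2!3!3!3!2!] = √(216/35)
  +(−1)^0/∏(0,3,2,3,0,0)! = 1/72  (running 1/72)
  +(−1)^1/∏(1,2,1,2,1,1)! = -1/4  (running -17/72)
  +(−1)^2/∏(2,1,0,1,2,2)! = 1/8  (running -1/9)
⟨..|..⟩ = √(216/35)·(-1/9) = -0.276026

−√(8/105) = -0.276026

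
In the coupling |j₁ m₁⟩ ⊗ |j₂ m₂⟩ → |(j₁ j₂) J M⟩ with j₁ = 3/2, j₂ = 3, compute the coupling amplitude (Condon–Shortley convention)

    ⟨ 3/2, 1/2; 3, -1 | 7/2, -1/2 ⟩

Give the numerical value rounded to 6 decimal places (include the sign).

√[8·1!2!5!/9! · 2!1!2!4!3!4!] = √(512/7)
  +(−1)^0/∏(0,1,1,2,1,3)! = 1/12  (running 1/12)
  +(−1)^1/∏(1,0,0,1,2,4)! = -1/48  (running 1/16)
⟨..|..⟩ = √(512/7)·(1/16) = +0.534522

+√(2/7) = +0.534522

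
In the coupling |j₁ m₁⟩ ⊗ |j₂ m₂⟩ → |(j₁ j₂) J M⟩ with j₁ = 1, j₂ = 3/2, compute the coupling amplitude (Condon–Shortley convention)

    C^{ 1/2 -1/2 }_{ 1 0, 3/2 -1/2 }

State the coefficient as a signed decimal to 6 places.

triangle: 2!×0!×1!/4! = 2/24
(j±m)!: 1!×1!×1!×2!×0!×1! = 2
prefactor² = (2J+1)×Δ×N² = 1/3
  k=1: −1/(1!×1!×0!×0!×0!×1!) = -1
Σ = -1  ⇒  CG² = 1/3×(-1)² = 1/3
CG = −√(1/3) = -0.577350

−√(1/3) ≈ -0.577350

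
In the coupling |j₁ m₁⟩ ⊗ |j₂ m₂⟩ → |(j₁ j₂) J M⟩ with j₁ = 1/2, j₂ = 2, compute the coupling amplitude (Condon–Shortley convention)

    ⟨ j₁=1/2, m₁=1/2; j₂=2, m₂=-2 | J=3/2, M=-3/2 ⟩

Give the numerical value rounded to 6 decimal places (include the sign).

+0.894427  (= +√(4/5))

j₁+j₂−J=1  J+j₁−j₂=0  J−j₁+j₂=3  j₁+j₂+J+1=5
(j₁±m₁, j₂±m₂, J±M) = (1,0,0,4,0,3)
P² = 144/5
sum k=0..0:
  [0] +1/6 = 1/6
S = 1/6
C² = P²·S² = 4/5 ; C = +0.894427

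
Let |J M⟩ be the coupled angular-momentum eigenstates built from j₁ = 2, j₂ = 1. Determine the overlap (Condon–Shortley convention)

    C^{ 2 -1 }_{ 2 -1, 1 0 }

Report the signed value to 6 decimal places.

-0.408248

triangle: 1!·3!·1!/6! = 6/720
(j±m)!: 1!·3!·1!·1!·1!·3! = 36
prefactor² = (2J+1)·Δ·N² = 3/2
  k=0: +1/(0!·1!·3!·1!·0!·0!) = 1/6
  k=1: −1/(1!·0!·2!·0!·1!·1!) = -1/2
Σ = -1/3  ⇒  CG² = 3/2·(-1/3)² = 1/6
CG = −√(1/6) = -0.408248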